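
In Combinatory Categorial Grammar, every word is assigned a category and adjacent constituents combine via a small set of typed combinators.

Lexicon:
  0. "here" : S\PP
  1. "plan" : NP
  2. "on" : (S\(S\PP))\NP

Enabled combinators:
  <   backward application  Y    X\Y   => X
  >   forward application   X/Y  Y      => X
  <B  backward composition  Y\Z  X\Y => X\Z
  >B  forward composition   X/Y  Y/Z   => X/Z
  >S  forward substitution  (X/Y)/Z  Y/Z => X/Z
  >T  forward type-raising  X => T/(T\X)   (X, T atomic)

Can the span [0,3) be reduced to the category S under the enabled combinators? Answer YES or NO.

[0,3] S   <
  [0,1] "here" : S\PP
  [1,3] S\(S\PP)   <
    [1,2] "plan" : NP
    [2,3] "on" : (S\(S\PP))\NP

YES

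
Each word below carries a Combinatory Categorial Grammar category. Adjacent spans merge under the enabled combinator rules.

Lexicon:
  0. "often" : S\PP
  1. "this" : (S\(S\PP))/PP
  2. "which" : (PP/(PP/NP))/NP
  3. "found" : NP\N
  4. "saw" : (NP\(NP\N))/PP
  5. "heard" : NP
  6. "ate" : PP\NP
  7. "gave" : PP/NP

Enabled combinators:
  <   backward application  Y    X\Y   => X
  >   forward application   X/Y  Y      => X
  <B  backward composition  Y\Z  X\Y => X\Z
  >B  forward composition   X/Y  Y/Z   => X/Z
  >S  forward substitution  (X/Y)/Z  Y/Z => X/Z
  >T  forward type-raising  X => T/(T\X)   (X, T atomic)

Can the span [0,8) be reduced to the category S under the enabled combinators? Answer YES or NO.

YES

[0,8] S   <
  [0,1] "often" : S\PP
  [1,8] S\(S\PP)   >
    [1,2] "this" : (S\(S\PP))/PP
    [2,8] PP   >
      [2,7] PP/(PP/NP)   >
        [2,3] "which" : (PP/(PP/NP))/NP
        [3,7] NP   <
          [3,4] "found" : NP\N
          [4,7] NP\(NP\N)   >
            [4,5] "saw" : (NP\(NP\N))/PP
            [5,7] PP   <
              [5,6] "heard" : NP
              [6,7] "ate" : PP\NP
      [7,8] "gave" : PP/NP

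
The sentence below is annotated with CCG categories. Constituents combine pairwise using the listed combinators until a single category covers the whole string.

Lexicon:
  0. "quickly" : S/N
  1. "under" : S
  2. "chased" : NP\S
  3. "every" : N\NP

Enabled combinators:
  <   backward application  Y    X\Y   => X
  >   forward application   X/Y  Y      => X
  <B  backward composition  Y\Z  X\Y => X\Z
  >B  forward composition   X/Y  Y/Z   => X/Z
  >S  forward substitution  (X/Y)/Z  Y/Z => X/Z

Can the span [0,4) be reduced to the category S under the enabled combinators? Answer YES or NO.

YES

[0,4] S   >
  [0,1] "quickly" : S/N
  [1,4] N   <
    [1,2] "under" : S
    [2,4] N\S   <B
      [2,3] "chased" : NP\S
      [3,4] "every" : N\NP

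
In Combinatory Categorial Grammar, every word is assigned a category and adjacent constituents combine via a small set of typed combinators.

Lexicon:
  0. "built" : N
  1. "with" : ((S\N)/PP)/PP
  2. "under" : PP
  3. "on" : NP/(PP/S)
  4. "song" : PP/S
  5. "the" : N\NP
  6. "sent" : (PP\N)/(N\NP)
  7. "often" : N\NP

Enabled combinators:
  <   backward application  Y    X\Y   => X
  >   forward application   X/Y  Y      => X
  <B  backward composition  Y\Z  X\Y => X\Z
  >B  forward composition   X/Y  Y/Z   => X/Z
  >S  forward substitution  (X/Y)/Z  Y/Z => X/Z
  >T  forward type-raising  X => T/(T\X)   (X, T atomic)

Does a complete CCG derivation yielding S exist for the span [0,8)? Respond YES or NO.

[0,8] S   <
  [0,1] "built" : N
  [1,8] S\N   >
    [1,3] (S\N)/PP   >
      [1,2] "with" : ((S\N)/PP)/PP
      [2,3] "under" : PP
    [3,8] PP   <
      [3,6] N   <
        [3,5] NP   >
          [3,4] "on" : NP/(PP/S)
          [4,5] "song" : PP/S
        [5,6] "the" : N\NP
      [6,8] PP\N   >
        [6,7] "sent" : (PP\N)/(N\NP)
        [7,8] "often" : N\NP

YES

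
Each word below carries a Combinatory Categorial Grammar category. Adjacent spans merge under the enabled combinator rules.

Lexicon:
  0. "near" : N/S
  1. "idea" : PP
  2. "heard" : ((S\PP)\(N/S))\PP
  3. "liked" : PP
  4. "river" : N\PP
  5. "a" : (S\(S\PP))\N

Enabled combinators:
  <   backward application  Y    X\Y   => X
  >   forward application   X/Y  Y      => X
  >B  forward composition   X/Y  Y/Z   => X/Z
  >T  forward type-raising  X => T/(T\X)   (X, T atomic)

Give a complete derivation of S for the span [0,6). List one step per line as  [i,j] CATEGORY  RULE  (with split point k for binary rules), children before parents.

[0,6] S   <
  [0,3] S\PP   <
    [0,1] "near" : N/S
    [1,3] (S\PP)\(N/S)   <
      [1,2] "idea" : PP
      [2,3] "heard" : ((S\PP)\(N/S))\PP
  [3,6] S\(S\PP)   <
    [3,5] N   <
      [3,4] "liked" : PP
      [4,5] "river" : N\PP
    [5,6] "a" : (S\(S\PP))\N

[0,1] N/S  lex  "near"
[1,2] PP  lex  "idea"
[2,3] ((S\PP)\(N/S))\PP  lex  "heard"
[1,3] (S\PP)\(N/S)  <  k=2
[0,3] S\PP  <  k=1
[3,4] PP  lex  "liked"
[4,5] N\PP  lex  "river"
[3,5] N  <  k=4
[5,6] (S\(S\PP))\N  lex  "a"
[3,6] S\(S\PP)  <  k=5
[0,6] S  <  k=3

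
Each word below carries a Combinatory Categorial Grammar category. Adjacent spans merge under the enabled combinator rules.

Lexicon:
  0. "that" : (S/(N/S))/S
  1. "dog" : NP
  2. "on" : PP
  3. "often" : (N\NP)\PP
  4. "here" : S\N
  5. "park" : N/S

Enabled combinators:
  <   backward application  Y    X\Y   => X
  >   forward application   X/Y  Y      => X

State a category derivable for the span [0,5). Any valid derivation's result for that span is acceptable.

S/(N/S)

[0,6] S   >
  [0,5] S/(N/S)   >
    [0,1] "that" : (S/(N/S))/S
    [1,5] S   <
      [1,4] N   <
        [1,2] "dog" : NP
        [2,4] N\NP   <
          [2,3] "on" : PP
          [3,4] "often" : (N\NP)\PP
      [4,5] "here" : S\N
  [5,6] "park" : N/S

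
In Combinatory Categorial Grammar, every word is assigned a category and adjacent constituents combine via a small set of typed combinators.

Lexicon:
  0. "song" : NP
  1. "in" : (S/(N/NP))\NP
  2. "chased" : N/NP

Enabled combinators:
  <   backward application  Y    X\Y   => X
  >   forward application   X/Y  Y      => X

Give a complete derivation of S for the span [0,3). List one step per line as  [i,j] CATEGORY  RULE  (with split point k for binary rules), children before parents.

[0,1] NP  lex  "song"
[1,2] (S/(N/NP))\NP  lex  "in"
[0,2] S/(N/NP)  <  k=1
[2,3] N/NP  lex  "chased"
[0,3] S  >  k=2

[0,3] S   >
  [0,2] S/(N/NP)   <
    [0,1] "song" : NP
    [1,2] "in" : (S/(N/NP))\NP
  [2,3] "chased" : N/NP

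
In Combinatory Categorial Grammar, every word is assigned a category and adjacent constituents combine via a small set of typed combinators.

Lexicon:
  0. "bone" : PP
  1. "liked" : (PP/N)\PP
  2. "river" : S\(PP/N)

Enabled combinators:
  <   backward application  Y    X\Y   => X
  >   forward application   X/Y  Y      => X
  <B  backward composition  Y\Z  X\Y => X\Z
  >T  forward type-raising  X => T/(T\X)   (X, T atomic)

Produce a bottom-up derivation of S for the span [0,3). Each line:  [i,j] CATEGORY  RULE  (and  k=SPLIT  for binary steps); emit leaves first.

[0,3] S   <
  [0,1] "bone" : PP
  [1,3] S\PP   <B
    [1,2] "liked" : (PP/N)\PP
    [2,3] "river" : S\(PP/N)

[0,1] PP  lex  "bone"
[1,2] (PP/N)\PP  lex  "liked"
[2,3] S\(PP/N)  lex  "river"
[1,3] S\PP  <B  k=2
[0,3] S  <  k=1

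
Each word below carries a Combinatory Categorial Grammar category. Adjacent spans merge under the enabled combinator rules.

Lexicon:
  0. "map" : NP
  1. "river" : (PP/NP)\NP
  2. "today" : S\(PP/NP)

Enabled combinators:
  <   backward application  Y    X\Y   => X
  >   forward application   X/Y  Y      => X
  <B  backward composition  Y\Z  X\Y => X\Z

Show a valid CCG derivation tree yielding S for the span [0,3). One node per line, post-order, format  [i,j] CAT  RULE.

[0,3] S   <
  [0,2] PP/NP   <
    [0,1] "map" : NP
    [1,2] "river" : (PP/NP)\NP
  [2,3] "today" : S\(PP/NP)

[0,1] NP  lex  "map"
[1,2] (PP/NP)\NP  lex  "river"
[0,2] PP/NP  <  k=1
[2,3] S\(PP/NP)  lex  "today"
[0,3] S  <  k=2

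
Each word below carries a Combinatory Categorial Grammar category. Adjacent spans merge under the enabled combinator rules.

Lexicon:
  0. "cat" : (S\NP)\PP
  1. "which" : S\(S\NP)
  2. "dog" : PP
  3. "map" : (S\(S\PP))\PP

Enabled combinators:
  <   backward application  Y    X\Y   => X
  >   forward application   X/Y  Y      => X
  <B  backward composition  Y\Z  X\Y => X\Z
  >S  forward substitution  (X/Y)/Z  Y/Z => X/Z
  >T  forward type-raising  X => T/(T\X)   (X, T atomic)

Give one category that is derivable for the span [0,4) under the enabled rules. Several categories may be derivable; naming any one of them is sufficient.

[0,4] S   <
  [0,2] S\PP   <B
    [0,1] "cat" : (S\NP)\PP
    [1,2] "which" : S\(S\NP)
  [2,4] S\(S\PP)   <
    [2,3] "dog" : PP
    [3,4] "map" : (S\(S\PP))\PP

S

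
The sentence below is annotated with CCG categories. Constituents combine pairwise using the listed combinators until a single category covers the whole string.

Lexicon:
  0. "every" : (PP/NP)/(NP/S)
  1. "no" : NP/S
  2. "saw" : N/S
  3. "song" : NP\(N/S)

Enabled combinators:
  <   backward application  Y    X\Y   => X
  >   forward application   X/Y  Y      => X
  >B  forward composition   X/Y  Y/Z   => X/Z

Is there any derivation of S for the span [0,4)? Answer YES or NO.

(PP/NP)/(NP/S) NP/S N/S NP\(N/S)
CKY chart[0,4] = {PP}; S ∉ chart

NO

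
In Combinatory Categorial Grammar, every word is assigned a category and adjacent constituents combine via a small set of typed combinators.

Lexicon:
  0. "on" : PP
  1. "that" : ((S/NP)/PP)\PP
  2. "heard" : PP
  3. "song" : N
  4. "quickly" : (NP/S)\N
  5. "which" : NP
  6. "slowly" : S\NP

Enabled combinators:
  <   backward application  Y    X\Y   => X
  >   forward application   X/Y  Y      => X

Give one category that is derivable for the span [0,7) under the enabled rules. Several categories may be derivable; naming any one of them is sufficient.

S

[0,7] S   >
  [0,3] S/NP   >
    [0,2] (S/NP)/PP   <
      [0,1] "on" : PP
      [1,2] "that" : ((S/NP)/PP)\PP
    [2,3] "heard" : PP
  [3,7] NP   >
    [3,5] NP/S   <
      [3,4] "song" : N
      [4,5] "quickly" : (NP/S)\N
    [5,7] S   <
      [5,6] "which" : NP
      [6,7] "slowly" : S\NP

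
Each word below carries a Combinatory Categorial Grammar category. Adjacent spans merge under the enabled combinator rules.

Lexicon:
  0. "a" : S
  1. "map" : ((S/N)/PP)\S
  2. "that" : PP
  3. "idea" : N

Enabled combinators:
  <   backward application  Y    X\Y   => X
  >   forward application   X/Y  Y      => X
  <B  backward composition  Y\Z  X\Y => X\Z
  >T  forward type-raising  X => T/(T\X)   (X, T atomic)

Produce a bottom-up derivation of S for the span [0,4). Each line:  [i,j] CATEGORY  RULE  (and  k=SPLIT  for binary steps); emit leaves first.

[0,1] S  lex  "a"
[1,2] ((S/N)/PP)\S  lex  "map"
[0,2] (S/N)/PP  <  k=1
[2,3] PP  lex  "that"
[0,3] S/N  >  k=2
[3,4] N  lex  "idea"
[0,4] S  >  k=3

[0,4] S   >
  [0,3] S/N   >
    [0,2] (S/N)/PP   <
      [0,1] "a" : S
      [1,2] "map" : ((S/N)/PP)\S
    [2,3] "that" : PP
  [3,4] "idea" : N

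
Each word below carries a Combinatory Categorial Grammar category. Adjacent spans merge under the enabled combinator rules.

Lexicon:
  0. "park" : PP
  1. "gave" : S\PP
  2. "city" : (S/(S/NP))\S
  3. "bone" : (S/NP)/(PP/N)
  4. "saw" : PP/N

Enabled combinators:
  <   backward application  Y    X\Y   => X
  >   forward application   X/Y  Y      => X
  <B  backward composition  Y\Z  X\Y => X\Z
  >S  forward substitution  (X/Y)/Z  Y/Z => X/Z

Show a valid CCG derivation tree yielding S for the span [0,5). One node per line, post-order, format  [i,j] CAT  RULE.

[0,1] PP  lex  "park"
[1,2] S\PP  lex  "gave"
[0,2] S  <  k=1
[2,3] (S/(S/NP))\S  lex  "city"
[0,3] S/(S/NP)  <  k=2
[3,4] (S/NP)/(PP/N)  lex  "bone"
[4,5] PP/N  lex  "saw"
[3,5] S/NP  >  k=4
[0,5] S  >  k=3

[0,5] S   >
  [0,3] S/(S/NP)   <
    [0,2] S   <
      [0,1] "park" : PP
      [1,2] "gave" : S\PP
    [2,3] "city" : (S/(S/NP))\S
  [3,5] S/NP   >
    [3,4] "bone" : (S/NP)/(PP/N)
    [4,5] "saw" : PP/N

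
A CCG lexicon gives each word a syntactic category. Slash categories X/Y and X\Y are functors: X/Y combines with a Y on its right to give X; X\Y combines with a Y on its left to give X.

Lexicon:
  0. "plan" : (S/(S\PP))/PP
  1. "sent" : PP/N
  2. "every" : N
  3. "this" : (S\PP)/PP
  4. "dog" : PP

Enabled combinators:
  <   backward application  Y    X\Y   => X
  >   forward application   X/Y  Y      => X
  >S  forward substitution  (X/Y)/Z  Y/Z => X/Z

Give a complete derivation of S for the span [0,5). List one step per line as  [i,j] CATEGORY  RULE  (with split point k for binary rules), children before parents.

[0,1] (S/(S\PP))/PP  lex  "plan"
[1,2] PP/N  lex  "sent"
[2,3] N  lex  "every"
[1,3] PP  >  k=2
[0,3] S/(S\PP)  >  k=1
[3,4] (S\PP)/PP  lex  "this"
[4,5] PP  lex  "dog"
[3,5] S\PP  >  k=4
[0,5] S  >  k=3

[0,5] S   >
  [0,3] S/(S\PP)   >
    [0,1] "plan" : (S/(S\PP))/PP
    [1,3] PP   >
      [1,2] "sent" : PP/N
      [2,3] "every" : N
  [3,5] S\PP   >
    [3,4] "this" : (S\PP)/PP
    [4,5] "dog" : PP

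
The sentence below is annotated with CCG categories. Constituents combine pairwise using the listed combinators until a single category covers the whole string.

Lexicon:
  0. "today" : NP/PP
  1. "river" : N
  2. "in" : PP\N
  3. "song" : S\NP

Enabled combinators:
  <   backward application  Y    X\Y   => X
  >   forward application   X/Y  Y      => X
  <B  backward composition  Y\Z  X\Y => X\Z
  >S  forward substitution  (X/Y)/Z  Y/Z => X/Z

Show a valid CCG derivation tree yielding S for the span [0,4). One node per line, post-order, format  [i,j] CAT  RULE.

[0,4] S   <
  [0,3] NP   >
    [0,1] "today" : NP/PP
    [1,3] PP   <
      [1,2] "river" : N
      [2,3] "in" : PP\N
  [3,4] "song" : S\NP

[0,1] NP/PP  lex  "today"
[1,2] N  lex  "river"
[2,3] PP\N  lex  "in"
[1,3] PP  <  k=2
[0,3] NP  >  k=1
[3,4] S\NP  lex  "song"
[0,4] S  <  k=3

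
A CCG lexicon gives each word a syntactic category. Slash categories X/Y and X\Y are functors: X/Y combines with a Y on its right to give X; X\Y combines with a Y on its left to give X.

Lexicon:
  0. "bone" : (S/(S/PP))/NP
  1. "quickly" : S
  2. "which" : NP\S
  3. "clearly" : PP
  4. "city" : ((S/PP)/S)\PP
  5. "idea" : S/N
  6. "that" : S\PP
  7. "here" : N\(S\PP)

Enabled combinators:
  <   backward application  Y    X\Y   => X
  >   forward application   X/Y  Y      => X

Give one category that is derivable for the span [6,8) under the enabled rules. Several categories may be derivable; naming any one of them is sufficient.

N

[0,8] S   >
  [0,3] S/(S/PP)   >
    [0,1] "bone" : (S/(S/PP))/NP
    [1,3] NP   <
      [1,2] "quickly" : S
      [2,3] "which" : NP\S
  [3,8] S/PP   >
    [3,5] (S/PP)/S   <
      [3,4] "clearly" : PP
      [4,5] "city" : ((S/PP)/S)\PP
    [5,8] S   >
      [5,6] "idea" : S/N
      [6,8] N   <
        [6,7] "that" : S\PP
        [7,8] "here" : N\(S\PP)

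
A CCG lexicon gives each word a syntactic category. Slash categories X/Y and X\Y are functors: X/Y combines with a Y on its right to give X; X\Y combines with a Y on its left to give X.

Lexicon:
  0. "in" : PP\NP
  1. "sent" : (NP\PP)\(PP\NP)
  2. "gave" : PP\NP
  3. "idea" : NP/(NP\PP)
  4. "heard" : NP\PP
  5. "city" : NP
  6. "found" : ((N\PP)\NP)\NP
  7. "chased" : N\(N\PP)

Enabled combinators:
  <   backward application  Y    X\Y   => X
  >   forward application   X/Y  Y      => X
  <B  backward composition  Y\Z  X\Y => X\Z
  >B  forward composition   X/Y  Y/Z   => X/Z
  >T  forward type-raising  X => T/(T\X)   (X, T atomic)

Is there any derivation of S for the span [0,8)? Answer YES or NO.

PP\NP (NP\PP)\(PP\NP) PP\NP NP/(NP\PP) NP\PP NP ((N\PP)\NP)\NP N\(N\PP)
CKY chart[0,8] = {N, N/(N\N), NP/(NP\N), PP/(PP\N), S/(S\N)}; S ∉ chart

NO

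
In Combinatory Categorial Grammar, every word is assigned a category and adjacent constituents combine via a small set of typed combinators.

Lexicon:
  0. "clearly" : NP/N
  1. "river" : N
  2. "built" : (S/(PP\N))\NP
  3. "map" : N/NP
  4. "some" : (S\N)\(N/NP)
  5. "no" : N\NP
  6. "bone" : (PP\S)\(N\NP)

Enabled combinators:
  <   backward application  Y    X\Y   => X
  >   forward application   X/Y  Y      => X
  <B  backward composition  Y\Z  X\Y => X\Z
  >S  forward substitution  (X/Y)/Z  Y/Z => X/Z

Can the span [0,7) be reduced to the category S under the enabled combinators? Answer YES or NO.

[0,7] S   >
  [0,3] S/(PP\N)   <
    [0,2] NP   >
      [0,1] "clearly" : NP/N
      [1,2] "river" : N
    [2,3] "built" : (S/(PP\N))\NP
  [3,7] PP\N   <B
    [3,5] S\N   <
      [3,4] "map" : N/NP
      [4,5] "some" : (S\N)\(N/NP)
    [5,7] PP\S   <
      [5,6] "no" : N\NP
      [6,7] "bone" : (PP\S)\(N\NP)

YES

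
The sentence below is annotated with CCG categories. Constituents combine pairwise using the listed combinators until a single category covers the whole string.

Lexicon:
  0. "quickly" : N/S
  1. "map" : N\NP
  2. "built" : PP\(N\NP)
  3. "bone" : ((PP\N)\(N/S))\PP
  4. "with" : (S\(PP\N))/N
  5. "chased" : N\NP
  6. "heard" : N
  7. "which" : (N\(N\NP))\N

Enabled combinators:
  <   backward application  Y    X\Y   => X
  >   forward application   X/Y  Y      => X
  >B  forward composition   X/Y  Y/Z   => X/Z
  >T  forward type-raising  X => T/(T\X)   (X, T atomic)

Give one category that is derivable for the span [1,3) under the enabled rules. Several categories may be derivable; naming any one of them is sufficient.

PP

[0,8] S   <
  [0,4] PP\N   <
    [0,1] "quickly" : N/S
    [1,4] (PP\N)\(N/S)   <
      [1,3] PP   <
        [1,2] "map" : N\NP
        [2,3] "built" : PP\(N\NP)
      [3,4] "bone" : ((PP\N)\(N/S))\PP
  [4,8] S\(PP\N)   >
    [4,5] "with" : (S\(PP\N))/N
    [5,8] N   <
      [5,6] "chased" : N\NP
      [6,8] N\(N\NP)   <
        [6,7] "heard" : N
        [7,8] "which" : (N\(N\NP))\N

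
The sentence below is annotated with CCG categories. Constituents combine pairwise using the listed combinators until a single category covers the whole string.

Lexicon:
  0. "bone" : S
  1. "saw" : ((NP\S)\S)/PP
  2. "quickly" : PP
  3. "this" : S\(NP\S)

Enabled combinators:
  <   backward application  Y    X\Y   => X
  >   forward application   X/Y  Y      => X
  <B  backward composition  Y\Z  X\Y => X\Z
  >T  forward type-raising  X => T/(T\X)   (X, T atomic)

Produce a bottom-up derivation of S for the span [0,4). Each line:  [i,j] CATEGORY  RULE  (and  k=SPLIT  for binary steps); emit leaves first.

[0,4] S   <
  [0,3] NP\S   <
    [0,1] "bone" : S
    [1,3] (NP\S)\S   >
      [1,2] "saw" : ((NP\S)\S)/PP
      [2,3] "quickly" : PP
  [3,4] "this" : S\(NP\S)

[0,1] S  lex  "bone"
[1,2] ((NP\S)\S)/PP  lex  "saw"
[2,3] PP  lex  "quickly"
[1,3] (NP\S)\S  >  k=2
[0,3] NP\S  <  k=1
[3,4] S\(NP\S)  lex  "this"
[0,4] S  <  k=3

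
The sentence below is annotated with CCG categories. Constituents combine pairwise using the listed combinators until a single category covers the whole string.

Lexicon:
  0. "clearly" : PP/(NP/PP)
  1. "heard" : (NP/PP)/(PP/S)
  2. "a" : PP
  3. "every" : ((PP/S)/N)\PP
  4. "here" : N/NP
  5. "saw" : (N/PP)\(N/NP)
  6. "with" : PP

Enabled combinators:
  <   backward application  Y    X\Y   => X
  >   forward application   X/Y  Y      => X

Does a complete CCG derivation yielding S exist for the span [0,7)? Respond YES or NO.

PP/(NP/PP) (NP/PP)/(PP/S) PP ((PP/S)/N)\PP N/NP (N/PP)\(N/NP) PP
CKY chart[0,7] = {PP}; S ∉ chart

NO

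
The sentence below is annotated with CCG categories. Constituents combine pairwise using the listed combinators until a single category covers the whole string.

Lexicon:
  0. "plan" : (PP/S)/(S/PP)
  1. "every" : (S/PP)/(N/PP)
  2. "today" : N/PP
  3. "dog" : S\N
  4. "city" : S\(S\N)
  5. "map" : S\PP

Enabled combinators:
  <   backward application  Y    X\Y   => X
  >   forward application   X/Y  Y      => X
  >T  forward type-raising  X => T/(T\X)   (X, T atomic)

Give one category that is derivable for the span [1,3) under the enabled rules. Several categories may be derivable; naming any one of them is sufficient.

S/PP

[0,6] S   <
  [0,5] PP   >
    [0,3] PP/S   >
      [0,1] "plan" : (PP/S)/(S/PP)
      [1,3] S/PP   >
        [1,2] "every" : (S/PP)/(N/PP)
        [2,3] "today" : N/PP
    [3,5] S   <
      [3,4] "dog" : S\N
      [4,5] "city" : S\(S\N)
  [5,6] "map" : S\PP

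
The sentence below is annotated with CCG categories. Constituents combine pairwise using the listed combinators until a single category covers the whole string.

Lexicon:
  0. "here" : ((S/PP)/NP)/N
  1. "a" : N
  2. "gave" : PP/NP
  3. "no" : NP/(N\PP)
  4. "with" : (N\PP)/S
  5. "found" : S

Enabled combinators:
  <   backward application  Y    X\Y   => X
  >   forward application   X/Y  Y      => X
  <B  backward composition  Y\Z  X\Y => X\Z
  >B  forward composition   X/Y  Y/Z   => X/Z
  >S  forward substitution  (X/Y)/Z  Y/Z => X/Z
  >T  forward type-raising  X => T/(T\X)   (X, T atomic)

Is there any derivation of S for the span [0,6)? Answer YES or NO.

[0,6] S   >
  [0,3] S/NP   >S
    [0,2] (S/PP)/NP   >
      [0,1] "here" : ((S/PP)/NP)/N
      [1,2] "a" : N
    [2,3] "gave" : PP/NP
  [3,6] NP   >
    [3,4] "no" : NP/(N\PP)
    [4,6] N\PP   >
      [4,5] "with" : (N\PP)/S
      [5,6] "found" : S

YES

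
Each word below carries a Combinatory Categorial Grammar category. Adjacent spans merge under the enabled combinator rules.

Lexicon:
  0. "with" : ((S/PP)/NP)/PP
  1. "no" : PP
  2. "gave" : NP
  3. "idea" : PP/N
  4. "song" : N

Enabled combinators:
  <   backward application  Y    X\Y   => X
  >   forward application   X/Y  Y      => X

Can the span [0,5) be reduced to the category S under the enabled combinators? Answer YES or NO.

[0,5] S   >
  [0,3] S/PP   >
    [0,2] (S/PP)/NP   >
      [0,1] "with" : ((S/PP)/NP)/PP
      [1,2] "no" : PP
    [2,3] "gave" : NP
  [3,5] PP   >
    [3,4] "idea" : PP/N
    [4,5] "song" : N

YES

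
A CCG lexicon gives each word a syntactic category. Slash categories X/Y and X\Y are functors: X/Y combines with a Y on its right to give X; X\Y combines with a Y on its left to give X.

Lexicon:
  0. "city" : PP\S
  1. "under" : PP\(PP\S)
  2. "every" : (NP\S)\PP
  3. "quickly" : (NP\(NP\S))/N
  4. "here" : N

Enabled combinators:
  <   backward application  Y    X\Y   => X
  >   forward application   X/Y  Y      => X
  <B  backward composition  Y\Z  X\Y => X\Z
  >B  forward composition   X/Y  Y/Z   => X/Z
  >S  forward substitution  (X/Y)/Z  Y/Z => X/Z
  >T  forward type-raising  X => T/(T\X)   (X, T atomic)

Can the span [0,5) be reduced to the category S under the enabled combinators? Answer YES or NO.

NO

PP\S PP\(PP\S) (NP\S)\PP (NP\(NP\S))/N N
CKY chart[0,5] = {N/(N\NP), NP, NP/(NP\NP), PP/(PP\NP), S/(S\NP)}; S ∉ chart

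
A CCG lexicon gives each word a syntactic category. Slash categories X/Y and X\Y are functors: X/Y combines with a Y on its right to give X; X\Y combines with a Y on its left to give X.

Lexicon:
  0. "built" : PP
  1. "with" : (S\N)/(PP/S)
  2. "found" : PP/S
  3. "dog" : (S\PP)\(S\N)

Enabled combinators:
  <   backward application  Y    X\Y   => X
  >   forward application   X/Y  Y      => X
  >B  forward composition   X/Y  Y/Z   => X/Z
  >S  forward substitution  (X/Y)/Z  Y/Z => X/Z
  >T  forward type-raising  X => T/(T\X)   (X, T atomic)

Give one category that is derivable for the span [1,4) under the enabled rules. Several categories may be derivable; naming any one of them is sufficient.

S\PP

[0,4] S   <
  [0,1] "built" : PP
  [1,4] S\PP   <
    [1,3] S\N   >
      [1,2] "with" : (S\N)/(PP/S)
      [2,3] "found" : PP/S
    [3,4] "dog" : (S\PP)\(S\N)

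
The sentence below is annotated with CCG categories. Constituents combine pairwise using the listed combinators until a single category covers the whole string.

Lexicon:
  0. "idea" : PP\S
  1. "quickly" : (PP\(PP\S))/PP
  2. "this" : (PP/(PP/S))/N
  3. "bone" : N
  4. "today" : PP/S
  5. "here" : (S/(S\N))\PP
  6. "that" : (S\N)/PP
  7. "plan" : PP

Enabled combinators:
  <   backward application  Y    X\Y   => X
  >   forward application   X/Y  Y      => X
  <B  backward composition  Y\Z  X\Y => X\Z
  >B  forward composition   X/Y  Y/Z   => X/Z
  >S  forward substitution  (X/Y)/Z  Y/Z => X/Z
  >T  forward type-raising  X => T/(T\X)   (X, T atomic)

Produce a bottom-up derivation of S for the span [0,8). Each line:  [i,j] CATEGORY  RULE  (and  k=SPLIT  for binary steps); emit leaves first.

[0,1] PP\S  lex  "idea"
[1,2] (PP\(PP\S))/PP  lex  "quickly"
[2,3] (PP/(PP/S))/N  lex  "this"
[3,4] N  lex  "bone"
[2,4] PP/(PP/S)  >  k=3
[4,5] PP/S  lex  "today"
[2,5] PP  >  k=4
[1,5] PP\(PP\S)  >  k=2
[0,5] PP  <  k=1
[5,6] (S/(S\N))\PP  lex  "here"
[0,6] S/(S\N)  <  k=5
[6,7] (S\N)/PP  lex  "that"
[7,8] PP  lex  "plan"
[6,8] S\N  >  k=7
[0,8] S  >  k=6

[0,8] S   >
  [0,6] S/(S\N)   <
    [0,5] PP   <
      [0,1] "idea" : PP\S
      [1,5] PP\(PP\S)   >
        [1,2] "quickly" : (PP\(PP\S))/PP
        [2,5] PP   >
          [2,4] PP/(PP/S)   >
            [2,3] "this" : (PP/(PP/S))/N
            [3,4] "bone" : N
          [4,5] "today" : PP/S
    [5,6] "here" : (S/(S\N))\PP
  [6,8] S\N   >
    [6,7] "that" : (S\N)/PP
    [7,8] "plan" : PP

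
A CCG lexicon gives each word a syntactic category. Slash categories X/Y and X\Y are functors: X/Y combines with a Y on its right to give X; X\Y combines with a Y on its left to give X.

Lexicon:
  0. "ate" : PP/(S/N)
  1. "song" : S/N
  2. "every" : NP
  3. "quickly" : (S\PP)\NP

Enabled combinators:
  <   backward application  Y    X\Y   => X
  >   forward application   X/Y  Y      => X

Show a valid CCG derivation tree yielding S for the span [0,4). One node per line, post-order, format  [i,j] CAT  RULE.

[0,4] S   <
  [0,2] PP   >
    [0,1] "ate" : PP/(S/N)
    [1,2] "song" : S/N
  [2,4] S\PP   <
    [2,3] "every" : NP
    [3,4] "quickly" : (S\PP)\NP

[0,1] PP/(S/N)  lex  "ate"
[1,2] S/N  lex  "song"
[0,2] PP  >  k=1
[2,3] NP  lex  "every"
[3,4] (S\PP)\NP  lex  "quickly"
[2,4] S\PP  <  k=3
[0,4] S  <  k=2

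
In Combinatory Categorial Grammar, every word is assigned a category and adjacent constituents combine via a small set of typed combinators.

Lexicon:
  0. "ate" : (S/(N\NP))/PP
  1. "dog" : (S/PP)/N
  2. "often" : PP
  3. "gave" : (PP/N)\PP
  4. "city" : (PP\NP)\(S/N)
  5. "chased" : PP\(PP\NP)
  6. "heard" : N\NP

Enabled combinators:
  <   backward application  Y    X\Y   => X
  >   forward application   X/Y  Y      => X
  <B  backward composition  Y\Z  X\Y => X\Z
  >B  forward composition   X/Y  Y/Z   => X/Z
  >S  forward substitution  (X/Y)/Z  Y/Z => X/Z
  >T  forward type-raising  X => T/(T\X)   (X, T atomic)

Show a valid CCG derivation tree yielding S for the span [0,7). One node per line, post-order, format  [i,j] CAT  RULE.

[0,1] (S/(N\NP))/PP  lex  "ate"
[1,2] (S/PP)/N  lex  "dog"
[2,3] PP  lex  "often"
[3,4] (PP/N)\PP  lex  "gave"
[2,4] PP/N  <  k=3
[1,4] S/N  >S  k=2
[4,5] (PP\NP)\(S/N)  lex  "city"
[1,5] PP\NP  <  k=4
[5,6] PP\(PP\NP)  lex  "chased"
[1,6] PP  <  k=5
[0,6] S/(N\NP)  >  k=1
[6,7] N\NP  lex  "heard"
[0,7] S  >  k=6

[0,7] S   >
  [0,6] S/(N\NP)   >
    [0,1] "ate" : (S/(N\NP))/PP
    [1,6] PP   <
      [1,5] PP\NP   <
        [1,4] S/N   >S
          [1,2] "dog" : (S/PP)/N
          [2,4] PP/N   <
            [2,3] "often" : PP
            [3,4] "gave" : (PP/N)\PP
        [4,5] "city" : (PP\NP)\(S/N)
      [5,6] "chased" : PP\(PP\NP)
  [6,7] "heard" : N\NP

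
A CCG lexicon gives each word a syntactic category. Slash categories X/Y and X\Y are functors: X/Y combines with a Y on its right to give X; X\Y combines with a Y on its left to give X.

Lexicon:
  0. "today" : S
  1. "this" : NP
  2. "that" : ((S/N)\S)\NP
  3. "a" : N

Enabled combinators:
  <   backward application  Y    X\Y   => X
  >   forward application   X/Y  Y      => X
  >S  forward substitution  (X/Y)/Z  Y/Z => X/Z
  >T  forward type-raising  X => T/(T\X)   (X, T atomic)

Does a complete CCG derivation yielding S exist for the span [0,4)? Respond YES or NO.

YES

[0,4] S   >
  [0,3] S/N   <
    [0,1] "today" : S
    [1,3] (S/N)\S   <
      [1,2] "this" : NP
      [2,3] "that" : ((S/N)\S)\NP
  [3,4] "a" : N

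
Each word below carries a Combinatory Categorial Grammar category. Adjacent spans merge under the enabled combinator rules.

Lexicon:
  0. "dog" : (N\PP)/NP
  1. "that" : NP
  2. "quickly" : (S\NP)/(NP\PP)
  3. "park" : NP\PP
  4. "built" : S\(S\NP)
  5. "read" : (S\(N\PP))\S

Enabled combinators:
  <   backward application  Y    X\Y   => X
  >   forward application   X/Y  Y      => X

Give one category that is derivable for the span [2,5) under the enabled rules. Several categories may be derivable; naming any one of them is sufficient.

[0,6] S   <
  [0,2] N\PP   >
    [0,1] "dog" : (N\PP)/NP
    [1,2] "that" : NP
  [2,6] S\(N\PP)   <
    [2,5] S   <
      [2,4] S\NP   >
        [2,3] "quickly" : (S\NP)/(NP\PP)
        [3,4] "park" : NP\PP
      [4,5] "built" : S\(S\NP)
    [5,6] "read" : (S\(N\PP))\S

S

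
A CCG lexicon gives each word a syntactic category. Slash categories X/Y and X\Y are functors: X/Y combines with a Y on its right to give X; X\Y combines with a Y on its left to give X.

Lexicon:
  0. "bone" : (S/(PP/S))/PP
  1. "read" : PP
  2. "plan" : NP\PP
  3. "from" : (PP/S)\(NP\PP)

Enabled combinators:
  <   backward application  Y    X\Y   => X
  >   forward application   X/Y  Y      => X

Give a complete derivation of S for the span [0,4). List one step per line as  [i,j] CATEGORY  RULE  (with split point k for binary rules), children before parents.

[0,4] S   >
  [0,2] S/(PP/S)   >
    [0,1] "bone" : (S/(PP/S))/PP
    [1,2] "read" : PP
  [2,4] PP/S   <
    [2,3] "plan" : NP\PP
    [3,4] "from" : (PP/S)\(NP\PP)

[0,1] (S/(PP/S))/PP  lex  "bone"
[1,2] PP  lex  "read"
[0,2] S/(PP/S)  >  k=1
[2,3] NP\PP  lex  "plan"
[3,4] (PP/S)\(NP\PP)  lex  "from"
[2,4] PP/S  <  k=3
[0,4] S  >  k=2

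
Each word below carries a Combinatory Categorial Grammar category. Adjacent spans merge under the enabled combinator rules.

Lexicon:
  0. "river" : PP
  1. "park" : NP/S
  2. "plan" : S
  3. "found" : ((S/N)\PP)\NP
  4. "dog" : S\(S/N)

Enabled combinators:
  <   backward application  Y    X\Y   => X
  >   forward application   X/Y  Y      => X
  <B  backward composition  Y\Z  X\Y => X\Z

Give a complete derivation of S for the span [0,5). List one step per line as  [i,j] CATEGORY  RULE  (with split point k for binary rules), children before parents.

[0,1] PP  lex  "river"
[1,2] NP/S  lex  "park"
[2,3] S  lex  "plan"
[1,3] NP  >  k=2
[3,4] ((S/N)\PP)\NP  lex  "found"
[1,4] (S/N)\PP  <  k=3
[0,4] S/N  <  k=1
[4,5] S\(S/N)  lex  "dog"
[0,5] S  <  k=4

[0,5] S   <
  [0,4] S/N   <
    [0,1] "river" : PP
    [1,4] (S/N)\PP   <
      [1,3] NP   >
        [1,2] "park" : NP/S
        [2,3] "plan" : S
      [3,4] "found" : ((S/N)\PP)\NP
  [4,5] "dog" : S\(S/N)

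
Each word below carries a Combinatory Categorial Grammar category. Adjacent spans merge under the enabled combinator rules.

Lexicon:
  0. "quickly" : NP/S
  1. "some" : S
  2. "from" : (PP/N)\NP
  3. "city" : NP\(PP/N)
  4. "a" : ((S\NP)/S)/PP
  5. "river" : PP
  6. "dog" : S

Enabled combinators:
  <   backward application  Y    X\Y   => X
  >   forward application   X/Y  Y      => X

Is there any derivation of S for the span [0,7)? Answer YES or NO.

YES

[0,7] S   <
  [0,4] NP   <
    [0,3] PP/N   <
      [0,2] NP   >
        [0,1] "quickly" : NP/S
        [1,2] "some" : S
      [2,3] "from" : (PP/N)\NP
    [3,4] "city" : NP\(PP/N)
  [4,7] S\NP   >
    [4,6] (S\NP)/S   >
      [4,5] "a" : ((S\NP)/S)/PP
      [5,6] "river" : PP
    [6,7] "dog" : S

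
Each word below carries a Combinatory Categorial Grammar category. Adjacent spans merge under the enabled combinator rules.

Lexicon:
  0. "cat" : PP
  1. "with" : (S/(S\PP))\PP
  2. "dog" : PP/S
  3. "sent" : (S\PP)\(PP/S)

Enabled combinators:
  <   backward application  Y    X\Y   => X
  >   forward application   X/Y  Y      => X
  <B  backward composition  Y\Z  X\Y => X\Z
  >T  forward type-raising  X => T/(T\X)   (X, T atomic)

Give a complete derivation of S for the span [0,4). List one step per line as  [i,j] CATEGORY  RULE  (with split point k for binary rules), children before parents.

[0,1] PP  lex  "cat"
[1,2] (S/(S\PP))\PP  lex  "with"
[0,2] S/(S\PP)  <  k=1
[2,3] PP/S  lex  "dog"
[3,4] (S\PP)\(PP/S)  lex  "sent"
[2,4] S\PP  <  k=3
[0,4] S  >  k=2

[0,4] S   >
  [0,2] S/(S\PP)   <
    [0,1] "cat" : PP
    [1,2] "with" : (S/(S\PP))\PP
  [2,4] S\PP   <
    [2,3] "dog" : PP/S
    [3,4] "sent" : (S\PP)\(PP/S)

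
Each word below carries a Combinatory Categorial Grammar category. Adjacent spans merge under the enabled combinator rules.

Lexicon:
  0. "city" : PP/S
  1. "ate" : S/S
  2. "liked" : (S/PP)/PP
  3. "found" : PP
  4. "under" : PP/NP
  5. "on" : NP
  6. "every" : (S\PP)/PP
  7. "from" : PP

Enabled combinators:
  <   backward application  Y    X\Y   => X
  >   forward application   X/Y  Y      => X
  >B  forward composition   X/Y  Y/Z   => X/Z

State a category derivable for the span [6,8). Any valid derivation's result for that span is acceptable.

S\PP

[0,8] S   <
  [0,6] PP   >
    [0,1] "city" : PP/S
    [1,6] S   >
      [1,4] S/PP   >B
        [1,2] "ate" : S/S
        [2,4] S/PP   >
          [2,3] "liked" : (S/PP)/PP
          [3,4] "found" : PP
      [4,6] PP   >
        [4,5] "under" : PP/NP
        [5,6] "on" : NP
  [6,8] S\PP   >
    [6,7] "every" : (S\PP)/PP
    [7,8] "from" : PP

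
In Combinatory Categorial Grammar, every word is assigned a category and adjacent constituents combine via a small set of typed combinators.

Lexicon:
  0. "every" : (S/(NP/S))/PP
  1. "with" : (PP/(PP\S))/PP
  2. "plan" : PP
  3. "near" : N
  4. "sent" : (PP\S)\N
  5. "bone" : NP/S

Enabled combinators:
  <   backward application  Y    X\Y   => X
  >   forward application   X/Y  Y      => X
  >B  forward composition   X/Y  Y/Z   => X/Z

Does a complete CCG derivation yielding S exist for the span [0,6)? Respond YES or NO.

[0,6] S   >
  [0,5] S/(NP/S)   >
    [0,1] "every" : (S/(NP/S))/PP
    [1,5] PP   >
      [1,3] PP/(PP\S)   >
        [1,2] "with" : (PP/(PP\S))/PP
        [2,3] "plan" : PP
      [3,5] PP\S   <
        [3,4] "near" : N
        [4,5] "sent" : (PP\S)\N
  [5,6] "bone" : NP/S

YES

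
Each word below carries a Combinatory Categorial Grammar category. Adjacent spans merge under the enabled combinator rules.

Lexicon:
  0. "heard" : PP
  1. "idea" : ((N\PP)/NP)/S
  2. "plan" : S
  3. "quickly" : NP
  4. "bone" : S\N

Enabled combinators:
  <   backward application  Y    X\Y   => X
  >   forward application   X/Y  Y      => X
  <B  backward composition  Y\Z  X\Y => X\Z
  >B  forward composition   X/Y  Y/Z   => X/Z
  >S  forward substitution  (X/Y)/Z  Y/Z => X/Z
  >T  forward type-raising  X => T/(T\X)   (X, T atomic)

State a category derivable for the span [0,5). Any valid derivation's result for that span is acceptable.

[0,5] S   >
  [0,1] S/(S\PP)   >T
    [0,1] "heard" : PP
  [1,5] S\PP   <B
    [1,4] N\PP   >
      [1,3] (N\PP)/NP   >
        [1,2] "idea" : ((N\PP)/NP)/S
        [2,3] "plan" : S
      [3,4] "quickly" : NP
    [4,5] "bone" : S\N

S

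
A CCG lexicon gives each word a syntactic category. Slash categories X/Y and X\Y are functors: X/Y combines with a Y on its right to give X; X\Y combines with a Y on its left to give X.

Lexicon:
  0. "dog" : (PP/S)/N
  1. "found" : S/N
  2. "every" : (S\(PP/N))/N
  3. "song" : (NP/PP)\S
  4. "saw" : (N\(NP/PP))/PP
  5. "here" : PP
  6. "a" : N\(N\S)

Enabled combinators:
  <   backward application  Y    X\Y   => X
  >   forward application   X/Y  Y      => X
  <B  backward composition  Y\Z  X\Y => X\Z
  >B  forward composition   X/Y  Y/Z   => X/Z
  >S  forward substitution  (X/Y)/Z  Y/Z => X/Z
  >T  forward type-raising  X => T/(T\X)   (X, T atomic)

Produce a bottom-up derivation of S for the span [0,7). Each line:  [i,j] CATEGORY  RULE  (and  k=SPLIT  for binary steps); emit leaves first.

[0,1] (PP/S)/N  lex  "dog"
[1,2] S/N  lex  "found"
[0,2] PP/N  >S  k=1
[2,3] (S\(PP/N))/N  lex  "every"
[3,4] (NP/PP)\S  lex  "song"
[4,5] (N\(NP/PP))/PP  lex  "saw"
[5,6] PP  lex  "here"
[4,6] N\(NP/PP)  >  k=5
[3,6] N\S  <B  k=4
[6,7] N\(N\S)  lex  "a"
[3,7] N  <  k=6
[2,7] S\(PP/N)  >  k=3
[0,7] S  <  k=2

[0,7] S   <
  [0,2] PP/N   >S
    [0,1] "dog" : (PP/S)/N
    [1,2] "found" : S/N
  [2,7] S\(PP/N)   >
    [2,3] "every" : (S\(PP/N))/N
    [3,7] N   <
      [3,6] N\S   <B
        [3,4] "song" : (NP/PP)\S
        [4,6] N\(NP/PP)   >
          [4,5] "saw" : (N\(NP/PP))/PP
          [5,6] "here" : PP
      [6,7] "a" : N\(N\S)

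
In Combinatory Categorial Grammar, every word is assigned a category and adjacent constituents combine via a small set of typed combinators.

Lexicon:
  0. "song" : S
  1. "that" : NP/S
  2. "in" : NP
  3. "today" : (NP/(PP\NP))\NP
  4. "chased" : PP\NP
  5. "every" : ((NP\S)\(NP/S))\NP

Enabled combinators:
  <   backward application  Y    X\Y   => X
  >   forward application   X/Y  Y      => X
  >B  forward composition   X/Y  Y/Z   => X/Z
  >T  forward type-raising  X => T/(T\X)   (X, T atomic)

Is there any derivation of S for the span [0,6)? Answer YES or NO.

NO

S NP/S NP (NP/(PP\NP))\NP PP\NP ((NP\S)\(NP/S))\NP
CKY chart[0,6] = {N/(N\NP), NP, NP/(NP\NP), PP/(PP\NP), S/(S\NP)}; S ∉ chart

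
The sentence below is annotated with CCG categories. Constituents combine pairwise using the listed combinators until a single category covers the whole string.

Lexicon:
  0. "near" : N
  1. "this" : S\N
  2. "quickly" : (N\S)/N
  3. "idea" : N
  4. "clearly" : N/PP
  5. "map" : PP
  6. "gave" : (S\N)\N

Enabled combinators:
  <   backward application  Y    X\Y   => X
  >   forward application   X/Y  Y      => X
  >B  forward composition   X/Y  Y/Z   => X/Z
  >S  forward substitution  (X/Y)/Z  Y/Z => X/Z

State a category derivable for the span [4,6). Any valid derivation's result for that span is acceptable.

[0,7] S   <
  [0,4] N   <
    [0,2] S   <
      [0,1] "near" : N
      [1,2] "this" : S\N
    [2,4] N\S   >
      [2,3] "quickly" : (N\S)/N
      [3,4] "idea" : N
  [4,7] S\N   <
    [4,6] N   >
      [4,5] "clearly" : N/PP
      [5,6] "map" : PP
    [6,7] "gave" : (S\N)\N

N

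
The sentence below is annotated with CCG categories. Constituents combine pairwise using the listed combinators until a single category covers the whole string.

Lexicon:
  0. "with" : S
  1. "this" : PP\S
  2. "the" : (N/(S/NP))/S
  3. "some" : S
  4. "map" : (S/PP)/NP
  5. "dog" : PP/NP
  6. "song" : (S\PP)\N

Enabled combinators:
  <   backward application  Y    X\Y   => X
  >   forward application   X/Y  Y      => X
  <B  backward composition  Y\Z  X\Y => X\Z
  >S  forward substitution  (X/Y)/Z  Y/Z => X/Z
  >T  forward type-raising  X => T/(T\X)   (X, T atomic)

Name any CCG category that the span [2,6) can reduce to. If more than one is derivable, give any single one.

N

[0,7] S   <
  [0,2] PP   >
    [0,1] PP/(PP\S)   >T
      [0,1] "with" : S
    [1,2] "this" : PP\S
  [2,7] S\PP   <
    [2,6] N   >
      [2,4] N/(S/NP)   >
        [2,3] "the" : (N/(S/NP))/S
        [3,4] "some" : S
      [4,6] S/NP   >S
        [4,5] "map" : (S/PP)/NP
        [5,6] "dog" : PP/NP
    [6,7] "song" : (S\PP)\N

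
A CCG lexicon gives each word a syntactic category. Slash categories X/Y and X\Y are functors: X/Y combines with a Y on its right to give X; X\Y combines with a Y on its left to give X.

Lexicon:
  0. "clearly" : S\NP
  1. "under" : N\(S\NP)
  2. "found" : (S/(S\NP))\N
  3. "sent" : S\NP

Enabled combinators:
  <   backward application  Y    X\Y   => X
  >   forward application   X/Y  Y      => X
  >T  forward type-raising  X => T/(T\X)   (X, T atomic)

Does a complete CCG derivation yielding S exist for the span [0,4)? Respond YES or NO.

[0,4] S   >
  [0,3] S/(S\NP)   <
    [0,2] N   <
      [0,1] "clearly" : S\NP
      [1,2] "under" : N\(S\NP)
    [2,3] "found" : (S/(S\NP))\N
  [3,4] "sent" : S\NP

YES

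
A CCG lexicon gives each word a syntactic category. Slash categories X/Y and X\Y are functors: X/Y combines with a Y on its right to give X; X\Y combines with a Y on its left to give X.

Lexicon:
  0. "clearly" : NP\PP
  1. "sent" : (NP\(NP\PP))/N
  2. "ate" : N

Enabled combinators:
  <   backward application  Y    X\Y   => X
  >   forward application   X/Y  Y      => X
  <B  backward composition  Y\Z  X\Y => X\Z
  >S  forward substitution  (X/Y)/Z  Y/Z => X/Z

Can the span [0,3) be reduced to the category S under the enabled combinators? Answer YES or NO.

NO

NP\PP (NP\(NP\PP))/N N
CKY chart[0,3] = {NP}; S ∉ chart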